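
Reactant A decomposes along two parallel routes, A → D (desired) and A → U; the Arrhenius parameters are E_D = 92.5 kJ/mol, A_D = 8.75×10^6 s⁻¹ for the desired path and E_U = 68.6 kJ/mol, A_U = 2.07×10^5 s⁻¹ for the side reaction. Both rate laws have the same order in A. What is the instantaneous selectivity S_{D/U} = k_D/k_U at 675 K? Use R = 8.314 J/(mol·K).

0.598

k_D/k_U = (A_D/A_U)·exp[−(E_D−E_U)/(RT)] = (A_D/A_U)·exp[(E_U−E_D)/(RT)].
(E_U−E_D)/(RT) = (68.6−92.5)×10³/(8.314×675) = -23900/5612 = -4.259.
k_D/k_U = (8.75×10^6/2.07×10^5)·exp(-4.259) = 42.27 × 0.01414 = 0.598.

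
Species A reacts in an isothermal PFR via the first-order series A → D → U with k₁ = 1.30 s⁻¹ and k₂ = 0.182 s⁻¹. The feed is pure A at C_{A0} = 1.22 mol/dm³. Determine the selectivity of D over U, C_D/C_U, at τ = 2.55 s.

For first-order series with pure A initially, C_D(τ) = k₁C_{A0}/(k₂−k₁)·(e^(−k₁τ) − e^(−k₂τ)).
e^(−k₁τ) = e^(−1.30×2.55) = e^(−3.315) = 0.03633; e^(−k₂τ) = e^(−0.4641) = 0.6287.
C_D = 1.30×1.22/(0.182−1.30) × (0.03633−0.6287) = (-1.419)×(-0.5924) = 0.8403 mol/dm³.
C_A = C_{A0}e^(−k₁τ) = 0.04433 mol/dm³, so C_U = C_{A0}−C_A−C_D = 0.3353 mol/dm³; C_D/C_U = 2.51.

2.51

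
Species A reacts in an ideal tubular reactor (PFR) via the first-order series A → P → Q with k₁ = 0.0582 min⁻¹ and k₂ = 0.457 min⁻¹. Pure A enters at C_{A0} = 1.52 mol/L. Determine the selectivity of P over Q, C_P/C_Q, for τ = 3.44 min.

The intermediate concentration in a first-order A→B→C sequence is C_P = k₁C_{A0}(e^(−k₁τ) − e^(−k₂τ))/(k₂−k₁).
e^(−k₁τ) = e^(−0.0582×3.44) = e^(−0.2002) = 0.8186; e^(−k₂τ) = e^(−1.572) = 0.2076.
C_P = 0.0582×1.52/(0.457−0.0582) × (0.8186−0.2076) = 0.2218×0.6109 = 0.1355 mol/L.
C_A = C_{A0}e^(−k₁τ) = 1.244 mol/L, so C_Q = C_{A0}−C_A−C_P = 0.1403 mol/L; C_P/C_Q = 0.966.

0.966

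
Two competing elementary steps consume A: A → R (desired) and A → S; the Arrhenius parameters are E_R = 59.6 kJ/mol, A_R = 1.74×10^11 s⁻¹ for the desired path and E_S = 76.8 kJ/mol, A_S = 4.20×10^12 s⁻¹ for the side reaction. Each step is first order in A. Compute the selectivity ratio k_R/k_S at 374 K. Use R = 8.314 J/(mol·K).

k_R/k_S = (A_R/A_S)·exp[−(E_R−E_S)/(RT)] = (A_R/A_S)·exp[(E_S−E_R)/(RT)].
(E_S−E_R)/(RT) = (76.8−59.6)×10³/(8.314×374) = 17200/3109 = 5.532.
k_R/k_S = (1.74×10^11/4.20×10^12)·exp(5.532) = 0.04143 × 252.5 = 10.5.

10.5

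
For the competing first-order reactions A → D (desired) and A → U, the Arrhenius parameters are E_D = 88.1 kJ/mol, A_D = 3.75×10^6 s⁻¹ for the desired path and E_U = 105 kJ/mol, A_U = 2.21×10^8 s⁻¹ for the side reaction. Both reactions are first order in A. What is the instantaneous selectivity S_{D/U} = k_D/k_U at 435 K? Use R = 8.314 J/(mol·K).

k_D/k_U = (A_D/A_U)·exp[−(E_D−E_U)/(RT)] = (A_D/A_U)·exp[(E_U−E_D)/(RT)].
(E_U−E_D)/(RT) = (105−88.1)×10³/(8.314×435) = 16900/3617 = 4.673.
k_D/k_U = (3.75×10^6/2.21×10^8)·exp(4.673) = 0.01697 × 107.0 = 1.82.

1.82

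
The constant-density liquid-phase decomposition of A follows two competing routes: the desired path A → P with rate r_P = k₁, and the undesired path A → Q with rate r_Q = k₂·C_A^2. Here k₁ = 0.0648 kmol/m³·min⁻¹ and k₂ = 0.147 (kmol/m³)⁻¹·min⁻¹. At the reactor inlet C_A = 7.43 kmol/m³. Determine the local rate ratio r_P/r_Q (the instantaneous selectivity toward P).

S_{P/Q} = r_P/r_Q = (k₁)/(k₂·C_A^2) = (k₁/k₂)·C_A^-2.
= (0.0648) / (0.147×7.430^2) = 0.06480/8.115 = 0.00799.
The undesired path is higher order in A, so low C_A (CSTR or dilute feed) favours P.

0.00799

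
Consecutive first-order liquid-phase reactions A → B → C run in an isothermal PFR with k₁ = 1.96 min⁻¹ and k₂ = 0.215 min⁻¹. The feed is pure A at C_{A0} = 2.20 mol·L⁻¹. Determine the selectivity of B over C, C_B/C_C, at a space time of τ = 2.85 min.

1.54

Solving the coupled first-order balances gives C_B(τ) = [k₁/(k₂−k₁)]·C_{A0}·(e^(−k₁τ) − e^(−k₂τ)).
e^(−k₁τ) = e^(−1.96×2.85) = e^(−5.586) = 0.003750; e^(−k₂τ) = e^(−0.6128) = 0.5419.
C_B = 1.96×2.20/(0.215−1.96) × (0.003750−0.5419) = (-2.471)×(-0.5381) = 1.330 mol·L⁻¹.
C_A = C_{A0}e^(−k₁τ) = 0.008250 mol·L⁻¹, so C_C = C_{A0}−C_A−C_B = 0.8621 mol·L⁻¹; C_B/C_C = 1.54.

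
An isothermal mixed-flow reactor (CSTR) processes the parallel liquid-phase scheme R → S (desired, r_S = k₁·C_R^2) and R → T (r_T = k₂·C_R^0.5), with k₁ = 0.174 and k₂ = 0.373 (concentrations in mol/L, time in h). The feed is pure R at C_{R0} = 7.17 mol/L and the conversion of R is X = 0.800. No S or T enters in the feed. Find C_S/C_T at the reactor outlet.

0.801

Exit C_R = C_{R0}(1−X) = 7.17×0.200 = 1.434 mol/L.
In a CSTR the entire volume is at exit conditions, so r_S = 0.174×1.434^2 = 0.3578 and r_T = 0.373×1.434^0.5 = 0.4467.
Overall selectivity = C_S/C_T = r_Sτ/(r_Tτ) = r_S/r_T = 0.801.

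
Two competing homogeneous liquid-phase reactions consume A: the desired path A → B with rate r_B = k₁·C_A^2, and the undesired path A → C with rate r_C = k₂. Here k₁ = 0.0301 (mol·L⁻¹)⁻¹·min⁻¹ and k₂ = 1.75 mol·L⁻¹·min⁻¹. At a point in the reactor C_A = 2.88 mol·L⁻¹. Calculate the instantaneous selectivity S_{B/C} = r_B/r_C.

0.143

S_{B/C} = r_B/r_C = (k₁·C_A^2)/(k₂) = (k₁/k₂)·C_A^2.
= (0.0301×2.880^2) / (1.75) = 0.2497/1.750 = 0.143.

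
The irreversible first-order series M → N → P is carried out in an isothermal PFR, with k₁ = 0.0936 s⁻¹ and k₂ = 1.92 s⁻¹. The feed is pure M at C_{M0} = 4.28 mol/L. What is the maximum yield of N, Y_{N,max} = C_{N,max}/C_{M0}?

At the optimum, C_{N,max}/C_{M0} = (k₁/k₂)^[k₂/(k₂−k₁)].
= (0.0936/1.92)^(1.92/(1.92−0.0936)) = (0.04875)^(1.051) = 0.04176.

0.0418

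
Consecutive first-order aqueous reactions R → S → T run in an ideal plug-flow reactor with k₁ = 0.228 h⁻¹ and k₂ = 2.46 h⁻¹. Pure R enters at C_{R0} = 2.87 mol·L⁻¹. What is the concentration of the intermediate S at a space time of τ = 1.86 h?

0.189 mol·L⁻¹

The intermediate concentration in a first-order A→B→C sequence is C_S = k₁C_{R0}(e^(−k₁τ) − e^(−k₂τ))/(k₂−k₁).
e^(−k₁τ) = e^(−0.228×1.86) = e^(−0.4241) = 0.6544; e^(−k₂τ) = e^(−4.576) = 0.01030.
C_S = 0.228×2.87/(2.46−0.228) × (0.6544−0.01030) = 0.2932×0.6441 = 0.1888 mol·L⁻¹.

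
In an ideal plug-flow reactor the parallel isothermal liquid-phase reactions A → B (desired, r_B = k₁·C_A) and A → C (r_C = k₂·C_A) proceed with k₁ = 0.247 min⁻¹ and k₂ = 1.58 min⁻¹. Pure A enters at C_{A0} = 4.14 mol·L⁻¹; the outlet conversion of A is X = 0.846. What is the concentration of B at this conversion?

C_A = C_{A0}(1−X) = 0.6376 mol·L⁻¹.
Both paths are first order in A, so the instantaneous fraction to B is constant: dC_B/d(−C_A) = k₁/(k₁+k₂) = 0.1352.
C_B = 0.1352·(C_{A0}−C_A) = 0.1352×3.502 = 0.474 mol·L⁻¹.

0.474 mol·L⁻¹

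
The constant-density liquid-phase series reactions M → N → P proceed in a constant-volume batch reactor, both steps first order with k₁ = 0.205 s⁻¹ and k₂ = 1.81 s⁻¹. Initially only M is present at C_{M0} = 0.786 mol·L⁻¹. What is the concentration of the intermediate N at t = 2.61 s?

The intermediate concentration in a first-order A→B→C sequence is C_N = k₁C_{M0}(e^(−k₁t) − e^(−k₂t))/(k₂−k₁).
e^(−k₁t) = e^(−0.205×2.61) = e^(−0.5350) = 0.5856; e^(−k₂t) = e^(−4.724) = 0.008879.
C_N = 0.205×0.786/(1.81−0.205) × (0.5856−0.008879) = 0.1004×0.5768 = 0.05790 mol·L⁻¹.

0.0579 mol·L⁻¹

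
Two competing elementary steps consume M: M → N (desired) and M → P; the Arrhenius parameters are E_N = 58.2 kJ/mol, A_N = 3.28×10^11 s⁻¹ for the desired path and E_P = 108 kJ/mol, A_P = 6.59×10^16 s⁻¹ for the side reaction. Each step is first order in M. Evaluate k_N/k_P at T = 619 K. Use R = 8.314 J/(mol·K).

With equal orders, S_{N/P} = k_N/k_P = (A_N/A_P)·exp[(E_P−E_N)/(RT)].
(E_P−E_N)/(RT) = (108−58.2)×10³/(8.314×619) = 49800/5146 = 9.677.
k_N/k_P = (3.28×10^11/6.59×10^16)·exp(9.677) = 4.977×10^-6 × 15942 = 0.0793.

0.0793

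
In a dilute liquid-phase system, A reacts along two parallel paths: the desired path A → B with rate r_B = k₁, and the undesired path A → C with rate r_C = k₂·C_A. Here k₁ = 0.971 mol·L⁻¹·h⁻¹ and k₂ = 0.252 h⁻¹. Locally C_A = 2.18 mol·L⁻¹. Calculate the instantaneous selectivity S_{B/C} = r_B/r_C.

1.77

S_{B/C} = r_B/r_C = (k₁)/(k₂·C_A) = (k₁/k₂)·C_A⁻¹.
= (0.971) / (0.252×2.180) = 0.9710/0.5494 = 1.77.
The undesired path is higher order in A, so low C_A (CSTR or dilute feed) favours B.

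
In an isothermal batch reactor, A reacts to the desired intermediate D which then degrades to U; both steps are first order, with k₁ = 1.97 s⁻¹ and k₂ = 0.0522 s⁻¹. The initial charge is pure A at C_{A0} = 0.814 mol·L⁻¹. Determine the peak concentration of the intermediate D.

Evaluating C_D at t_opt = ln(k₂/k₁)/(k₂−k₁) gives C_{D,max}/C_{A0} = (k₁/k₂)^[k₂/(k₂−k₁)].
= (1.97/0.0522)^(0.0522/(0.0522−1.97)) = (37.74)^(-0.02722) = 0.9059.
C_{D,max} = 0.9059×0.814 = 0.737 mol·L⁻¹.

0.737 mol·L⁻¹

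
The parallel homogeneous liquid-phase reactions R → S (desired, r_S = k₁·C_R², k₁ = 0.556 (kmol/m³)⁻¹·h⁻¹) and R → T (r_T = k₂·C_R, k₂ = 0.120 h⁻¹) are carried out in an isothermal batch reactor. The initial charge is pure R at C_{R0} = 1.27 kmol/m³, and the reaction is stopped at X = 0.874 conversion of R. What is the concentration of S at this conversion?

C_R = C_{R0}(1−X) = 0.1600 kmol/m³.
Along a PFR/batch, dC_T/dC_R = −r_T/(r_S+r_T) = −k₂/(k₂+k₁·C_R).
Integrating from C_{R0} to C_R: C_T = (0.120/0.556)·ln[(0.120+0.556·1.27)/(0.120+0.556·0.160)] = 0.2158·ln(0.8261/0.2090) = 0.2967 kmol/m³.
Then C_S = (C_{R0}−C_R) − C_T = 1.110 − 0.2967 = 0.8133 kmol/m³.

0.813 kmol/m³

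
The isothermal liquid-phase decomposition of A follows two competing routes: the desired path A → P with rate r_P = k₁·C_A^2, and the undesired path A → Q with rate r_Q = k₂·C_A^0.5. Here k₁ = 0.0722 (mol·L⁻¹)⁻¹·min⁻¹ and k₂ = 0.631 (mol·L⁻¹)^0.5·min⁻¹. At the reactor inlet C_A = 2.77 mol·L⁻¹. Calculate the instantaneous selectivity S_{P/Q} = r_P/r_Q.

S_{P/Q} = r_P/r_Q = (k₁·C_A^2)/(k₂·C_A^0.5) = (k₁/k₂)·C_A^1.5.
= (0.0722×2.770^2) / (0.631×2.770^0.5) = 0.5540/1.050 = 0.528.

0.528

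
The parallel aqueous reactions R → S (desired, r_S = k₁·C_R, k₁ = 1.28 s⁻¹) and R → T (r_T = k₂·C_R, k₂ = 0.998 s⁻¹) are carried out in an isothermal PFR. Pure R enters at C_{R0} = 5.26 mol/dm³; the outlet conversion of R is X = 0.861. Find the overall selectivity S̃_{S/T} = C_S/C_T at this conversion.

1.28

C_R = C_{R0}(1−X) = 0.7311 mol/dm³.
Both paths are first order in R, so the instantaneous fraction to S is constant: dC_S/d(−C_R) = k₁/(k₁+k₂) = 0.5619.
C_S = 0.5619·(C_{R0}−C_R) = 0.5619×4.529 = 2.54 mol/dm³.
C_T = (C_{R0}−C_R)−C_S = 1.984 mol/dm³; S̃_{S/T} = 2.545/1.984 = 1.28.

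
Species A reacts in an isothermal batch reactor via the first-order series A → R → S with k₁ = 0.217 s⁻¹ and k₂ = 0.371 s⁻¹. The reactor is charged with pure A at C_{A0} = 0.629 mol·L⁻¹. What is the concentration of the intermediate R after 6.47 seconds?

0.137 mol·L⁻¹

The intermediate concentration in a first-order A→B→C sequence is C_R = k₁C_{A0}(e^(−k₁t) − e^(−k₂t))/(k₂−k₁).
e^(−k₁t) = e^(−0.217×6.47) = e^(−1.404) = 0.2456; e^(−k₂t) = e^(−2.400) = 0.09068.
C_R = 0.217×0.629/(0.371−0.217) × (0.2456−0.09068) = 0.8863×0.1549 = 0.1373 mol·L⁻¹.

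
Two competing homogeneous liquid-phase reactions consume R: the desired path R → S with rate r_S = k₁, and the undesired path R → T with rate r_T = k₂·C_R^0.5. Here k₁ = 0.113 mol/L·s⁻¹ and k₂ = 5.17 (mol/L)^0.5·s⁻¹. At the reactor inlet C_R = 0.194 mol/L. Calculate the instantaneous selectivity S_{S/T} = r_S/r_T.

S_{S/T} = r_S/r_T = (k₁)/(k₂·C_R^0.5) = (k₁/k₂)·C_R^-0.5.
= (0.113) / (5.17×0.1940^0.5) = 0.1130/2.277 = 0.0496.

0.0496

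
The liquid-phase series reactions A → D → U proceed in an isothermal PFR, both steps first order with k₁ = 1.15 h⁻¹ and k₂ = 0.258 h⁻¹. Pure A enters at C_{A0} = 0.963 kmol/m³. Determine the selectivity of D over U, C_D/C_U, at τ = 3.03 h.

For first-order series with pure A initially, C_D(τ) = k₁C_{A0}/(k₂−k₁)·(e^(−k₁τ) − e^(−k₂τ)).
e^(−k₁τ) = e^(−1.15×3.03) = e^(−3.484) = 0.03067; e^(−k₂τ) = e^(−0.7817) = 0.4576.
C_D = 1.15×0.963/(0.258−1.15) × (0.03067−0.4576) = (-1.242)×(-0.4269) = 0.5301 kmol/m³.
C_A = C_{A0}e^(−k₁τ) = 0.02953 kmol/m³, so C_U = C_{A0}−C_A−C_D = 0.4034 kmol/m³; C_D/C_U = 1.31.

1.31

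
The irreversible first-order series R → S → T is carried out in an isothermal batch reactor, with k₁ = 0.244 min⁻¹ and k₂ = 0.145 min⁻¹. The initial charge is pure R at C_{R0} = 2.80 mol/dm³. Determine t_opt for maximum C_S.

5.26 min

Setting dC_S/dt = 0 gives t_opt = ln(k₂/k₁)/(k₂−k₁).
= ln(0.145/0.244)/(0.145−0.244) = ln(0.5943)/-0.09900 = -0.5204/-0.09900 = 5.26 min.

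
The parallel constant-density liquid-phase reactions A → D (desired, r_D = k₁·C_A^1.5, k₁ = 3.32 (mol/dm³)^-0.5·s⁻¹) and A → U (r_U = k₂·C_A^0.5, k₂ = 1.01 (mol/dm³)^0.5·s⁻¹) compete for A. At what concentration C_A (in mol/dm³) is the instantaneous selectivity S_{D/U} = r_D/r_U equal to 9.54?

2.90 mol/dm³

S_{D/U} = (k₁/k₂)·C_A ⇒ C_A = S·k₂/k₁.
= 9.54×1.01/3.32 = 2.90 mol/dm³.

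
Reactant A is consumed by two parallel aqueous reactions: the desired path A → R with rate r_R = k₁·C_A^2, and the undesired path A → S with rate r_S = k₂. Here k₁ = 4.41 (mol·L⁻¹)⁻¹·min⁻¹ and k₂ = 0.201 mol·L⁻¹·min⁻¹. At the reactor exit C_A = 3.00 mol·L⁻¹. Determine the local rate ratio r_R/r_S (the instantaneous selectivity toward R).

197

S_{R/S} = r_R/r_S = (k₁·C_A^2)/(k₂) = (k₁/k₂)·C_A^2.
= (4.41×3.000^2) / (0.201) = 39.69/0.2010 = 197.
Since the desired path is higher order in A, keeping C_A high (PFR or concentrated feed) favours R.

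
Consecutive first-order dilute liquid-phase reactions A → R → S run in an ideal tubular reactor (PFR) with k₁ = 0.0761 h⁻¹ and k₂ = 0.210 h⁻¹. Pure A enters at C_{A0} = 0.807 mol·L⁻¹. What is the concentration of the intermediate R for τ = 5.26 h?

0.155 mol·L⁻¹

For first-order series with pure A initially, C_R(τ) = k₁C_{A0}/(k₂−k₁)·(e^(−k₁τ) − e^(−k₂τ)).
e^(−k₁τ) = e^(−0.0761×5.26) = e^(−0.4003) = 0.6701; e^(−k₂τ) = e^(−1.105) = 0.3313.
C_R = 0.0761×0.807/(0.210−0.0761) × (0.6701−0.3313) = 0.4586×0.3388 = 0.1554 mol·L⁻¹.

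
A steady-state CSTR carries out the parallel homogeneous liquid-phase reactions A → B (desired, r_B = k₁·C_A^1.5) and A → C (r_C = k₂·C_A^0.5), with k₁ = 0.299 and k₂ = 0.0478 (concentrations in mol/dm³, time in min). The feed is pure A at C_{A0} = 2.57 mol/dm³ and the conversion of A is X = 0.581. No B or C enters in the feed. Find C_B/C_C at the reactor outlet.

Exit C_A = C_{A0}(1−X) = 2.57×0.419 = 1.077 mol/dm³.
A CSTR operates uniformly at the exit composition, giving r_B = 0.3341 and r_C = 0.04960 (each k·C_A^n at C_A = 1.077).
Overall selectivity = C_B/C_C = r_Bτ/(r_Cτ) = r_B/r_C = 6.74.

6.74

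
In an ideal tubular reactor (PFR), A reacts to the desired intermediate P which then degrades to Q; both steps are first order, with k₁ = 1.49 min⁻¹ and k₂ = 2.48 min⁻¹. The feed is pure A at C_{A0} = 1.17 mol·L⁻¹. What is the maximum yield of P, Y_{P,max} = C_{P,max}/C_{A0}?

Evaluating C_P at τ_opt = ln(k₂/k₁)/(k₂−k₁) gives C_{P,max}/C_{A0} = (k₁/k₂)^[k₂/(k₂−k₁)].
= (1.49/2.48)^(2.48/(2.48−1.49)) = (0.6008)^(2.505) = 0.2791.

0.279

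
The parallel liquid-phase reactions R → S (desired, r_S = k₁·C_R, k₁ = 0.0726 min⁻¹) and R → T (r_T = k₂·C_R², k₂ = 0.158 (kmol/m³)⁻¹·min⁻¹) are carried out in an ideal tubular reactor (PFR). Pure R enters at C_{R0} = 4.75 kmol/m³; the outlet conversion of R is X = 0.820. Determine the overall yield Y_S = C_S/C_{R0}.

C_R = C_{R0}(1−X) = 0.8550 kmol/m³.
Along a PFR/batch, dC_S/dC_R = −r_S/(r_S+r_T) = −k₁/(k₁+k₂·C_R).
Integrating from C_{R0} to C_R: C_S = (0.0726/0.158)·ln[(0.0726+0.158·4.75)/(0.0726+0.158·0.855)] = 0.4595·ln(0.8231/0.2077) = 0.6327 kmol/m³.
Y_S = C_S/C_{R0} = 0.6327/4.75 = 0.133.

0.133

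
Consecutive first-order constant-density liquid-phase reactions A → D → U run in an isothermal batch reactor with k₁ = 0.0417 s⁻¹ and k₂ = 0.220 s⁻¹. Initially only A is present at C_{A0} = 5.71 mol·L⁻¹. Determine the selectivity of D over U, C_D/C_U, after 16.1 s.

0.300

Solving the coupled first-order balances gives C_D(t) = [k₁/(k₂−k₁)]·C_{A0}·(e^(−k₁t) − e^(−k₂t)).
e^(−k₁t) = e^(−0.0417×16.1) = e^(−0.6714) = 0.5110; e^(−k₂t) = e^(−3.542) = 0.02896.
C_D = 0.0417×5.71/(0.220−0.0417) × (0.5110−0.02896) = 1.335×0.4821 = 0.6437 mol·L⁻¹.
C_A = C_{A0}e^(−k₁t) = 2.918 mol·L⁻¹, so C_U = C_{A0}−C_A−C_D = 2.148 mol·L⁻¹; C_D/C_U = 0.300.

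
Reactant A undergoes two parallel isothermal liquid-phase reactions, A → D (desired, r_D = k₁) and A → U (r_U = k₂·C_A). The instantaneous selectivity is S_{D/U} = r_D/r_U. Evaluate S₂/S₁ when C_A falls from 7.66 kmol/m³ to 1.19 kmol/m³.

6.44

S_{D/U} = (k₁/k₂)·C_A⁻¹, so S₂/S₁ = (C_{A,2}/C_{A,1})⁻¹.
= 7.66/1.19 = 6.44.
Selectivity toward D rises as C_A falls — low-concentration operation is favoured.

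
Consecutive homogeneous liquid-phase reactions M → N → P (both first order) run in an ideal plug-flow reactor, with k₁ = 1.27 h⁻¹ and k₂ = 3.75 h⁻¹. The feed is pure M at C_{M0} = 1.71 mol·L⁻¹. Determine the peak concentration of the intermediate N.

0.333 mol·L⁻¹

At the optimum, C_{N,max}/C_{M0} = (k₁/k₂)^[k₂/(k₂−k₁)].
= (1.27/3.75)^(3.75/(3.75−1.27)) = (0.3387)^(1.512) = 0.1945.
C_{N,max} = 0.1945×1.71 = 0.333 mol·L⁻¹.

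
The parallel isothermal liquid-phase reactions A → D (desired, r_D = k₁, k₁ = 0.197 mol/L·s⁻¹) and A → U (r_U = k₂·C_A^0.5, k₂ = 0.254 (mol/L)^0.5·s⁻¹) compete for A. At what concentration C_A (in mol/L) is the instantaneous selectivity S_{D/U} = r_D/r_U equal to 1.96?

0.157 mol/L

S_{D/U} = (k₁/k₂)·C_A^-0.5 ⇒ C_A = (S·k₂/k₁)^(-2).
= (1.96×0.254/0.197)^(-2) = (2.527)^(-2) = 0.157 mol/L.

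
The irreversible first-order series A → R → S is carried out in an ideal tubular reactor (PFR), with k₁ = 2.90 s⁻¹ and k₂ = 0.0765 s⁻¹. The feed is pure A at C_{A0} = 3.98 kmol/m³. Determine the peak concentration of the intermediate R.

For a first-order series the maximum intermediate yield is C_{R,max}/C_{A0} = (k₁/k₂)^[k₂/(k₂−k₁)].
= (2.90/0.0765)^(0.0765/(0.0765−2.90)) = (37.91)^(-0.02709) = 0.9062.
C_{R,max} = 0.9062×3.98 = 3.61 kmol/m³.

3.61 kmol/m³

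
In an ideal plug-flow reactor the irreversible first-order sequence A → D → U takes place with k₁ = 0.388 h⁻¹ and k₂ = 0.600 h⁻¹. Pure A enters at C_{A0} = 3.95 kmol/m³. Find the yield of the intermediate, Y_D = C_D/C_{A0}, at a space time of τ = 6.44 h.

The intermediate concentration in a first-order A→B→C sequence is C_D = k₁C_{A0}(e^(−k₁τ) − e^(−k₂τ))/(k₂−k₁).
e^(−k₁τ) = e^(−0.388×6.44) = e^(−2.499) = 0.08219; e^(−k₂τ) = e^(−3.864) = 0.02098.
C_D = 0.388×3.95/(0.600−0.388) × (0.08219−0.02098) = 7.229×0.06121 = 0.4425 kmol/m³.
Y_D = C_D/C_{A0} = 0.4425/3.95 = 0.112.

0.112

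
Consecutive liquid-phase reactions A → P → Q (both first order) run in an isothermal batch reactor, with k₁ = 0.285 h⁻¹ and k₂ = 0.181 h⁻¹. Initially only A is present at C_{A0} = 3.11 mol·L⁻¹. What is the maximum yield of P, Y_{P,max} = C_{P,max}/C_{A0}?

0.454

Evaluating C_P at t_opt = ln(k₂/k₁)/(k₂−k₁) gives C_{P,max}/C_{A0} = (k₁/k₂)^[k₂/(k₂−k₁)].
= (0.285/0.181)^(0.181/(0.181−0.285)) = (1.575)^(-1.740) = 0.4538.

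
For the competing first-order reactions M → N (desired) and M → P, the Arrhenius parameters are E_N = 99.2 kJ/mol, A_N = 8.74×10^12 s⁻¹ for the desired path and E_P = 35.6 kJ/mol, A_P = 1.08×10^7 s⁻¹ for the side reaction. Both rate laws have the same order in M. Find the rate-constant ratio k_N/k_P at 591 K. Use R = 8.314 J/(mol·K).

With equal orders, S_{N/P} = k_N/k_P = (A_N/A_P)·exp[(E_P−E_N)/(RT)].
(E_P−E_N)/(RT) = (35.6−99.2)×10³/(8.314×591) = -63600/4914 = -12.94.
k_N/k_P = (8.74×10^12/1.08×10^7)·exp(-12.94) = 8.093×10^5 × 2.391×10^-6 = 1.94.
Since E_N > E_P, raising the temperature improves selectivity toward N.

1.94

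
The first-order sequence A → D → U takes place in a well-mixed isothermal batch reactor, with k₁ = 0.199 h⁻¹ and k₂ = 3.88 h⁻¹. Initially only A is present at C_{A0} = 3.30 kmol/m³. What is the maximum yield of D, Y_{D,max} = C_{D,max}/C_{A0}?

0.0437

Evaluating C_D at t_opt = ln(k₂/k₁)/(k₂−k₁) gives C_{D,max}/C_{A0} = (k₁/k₂)^[k₂/(k₂−k₁)].
= (0.199/3.88)^(3.88/(3.88−0.199)) = (0.05129)^(1.054) = 0.04368.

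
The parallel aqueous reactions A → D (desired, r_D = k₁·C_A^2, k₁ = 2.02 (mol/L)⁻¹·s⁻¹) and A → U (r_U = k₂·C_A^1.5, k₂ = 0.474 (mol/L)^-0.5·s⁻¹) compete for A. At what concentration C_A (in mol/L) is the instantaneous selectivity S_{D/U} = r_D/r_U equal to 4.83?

S_{D/U} = (k₁/k₂)·C_A^0.5 ⇒ C_A = (S·k₂/k₁)^(2).
= (4.83×0.474/2.02)^(2) = (1.133)^(2) = 1.28 mol/L.

1.28 mol/L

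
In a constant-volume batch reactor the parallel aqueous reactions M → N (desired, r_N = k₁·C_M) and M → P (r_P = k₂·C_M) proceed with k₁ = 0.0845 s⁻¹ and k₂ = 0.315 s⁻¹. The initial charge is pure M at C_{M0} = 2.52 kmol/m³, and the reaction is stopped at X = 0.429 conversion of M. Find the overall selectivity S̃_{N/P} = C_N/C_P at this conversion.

C_M = C_{M0}(1−X) = 1.439 kmol/m³.
Both paths are first order in M, so the instantaneous fraction to N is constant: dC_N/d(−C_M) = k₁/(k₁+k₂) = 0.2115.
C_N = 0.2115·(C_{M0}−C_M) = 0.2115×1.081 = 0.229 kmol/m³.
C_P = (C_{M0}−C_M)−C_N = 0.8524 kmol/m³; S̃_{N/P} = 0.2287/0.8524 = 0.268.

0.268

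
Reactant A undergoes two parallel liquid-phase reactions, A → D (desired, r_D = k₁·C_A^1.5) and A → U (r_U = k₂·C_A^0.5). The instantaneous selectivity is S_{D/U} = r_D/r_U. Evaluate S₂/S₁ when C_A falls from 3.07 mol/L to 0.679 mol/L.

S_{D/U} = (k₁/k₂)·C_A, so S₂/S₁ = (C_{A,2}/C_{A,1}).
= 0.679/3.07 = 0.221.
Selectivity toward D falls as C_A falls — high-concentration operation is favoured.

0.221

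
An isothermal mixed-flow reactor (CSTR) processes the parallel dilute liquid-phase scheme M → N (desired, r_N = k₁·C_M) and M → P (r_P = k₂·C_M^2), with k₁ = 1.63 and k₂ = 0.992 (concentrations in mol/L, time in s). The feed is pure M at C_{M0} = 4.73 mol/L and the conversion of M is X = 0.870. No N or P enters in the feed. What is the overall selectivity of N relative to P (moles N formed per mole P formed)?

2.67

Exit C_M = C_{M0}(1−X) = 4.73×0.130 = 0.6149 mol/L.
In a CSTR the entire volume is at exit conditions, so r_N = 1.63×0.6149 = 1.002 and r_P = 0.992×0.6149^2 = 0.3751.
Overall selectivity = C_N/C_P = r_Nτ/(r_Pτ) = r_N/r_P = 2.67.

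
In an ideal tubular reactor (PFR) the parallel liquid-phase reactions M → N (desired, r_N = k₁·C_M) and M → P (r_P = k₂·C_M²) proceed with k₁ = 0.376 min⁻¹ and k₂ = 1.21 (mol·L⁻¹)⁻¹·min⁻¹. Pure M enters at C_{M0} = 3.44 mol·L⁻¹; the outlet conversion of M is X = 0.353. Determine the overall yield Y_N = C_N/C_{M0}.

C_M = C_{M0}(1−X) = 2.226 mol·L⁻¹.
Along a PFR/batch, dC_N/dC_M = −r_N/(r_N+r_P) = −k₁/(k₁+k₂·C_M).
Integrating from C_{M0} to C_M: C_N = (0.376/1.21)·ln[(0.376+1.21·3.44)/(0.376+1.21·2.23)] = 0.3107·ln(4.538/3.069) = 0.1216 mol·L⁻¹.
Y_N = C_N/C_{M0} = 0.1216/3.44 = 0.0353.

0.0353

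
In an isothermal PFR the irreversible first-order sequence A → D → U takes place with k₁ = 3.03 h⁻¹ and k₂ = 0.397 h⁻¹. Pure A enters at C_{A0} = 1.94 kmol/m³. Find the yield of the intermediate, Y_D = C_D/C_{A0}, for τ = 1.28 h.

0.669

For first-order series with pure A initially, C_D(τ) = k₁C_{A0}/(k₂−k₁)·(e^(−k₁τ) − e^(−k₂τ)).
e^(−k₁τ) = e^(−3.03×1.28) = e^(−3.878) = 0.02068; e^(−k₂τ) = e^(−0.5082) = 0.6016.
C_D = 3.03×1.94/(0.397−3.03) × (0.02068−0.6016) = (-2.233)×(-0.5809) = 1.297 kmol/m³.
Y_D = C_D/C_{A0} = 1.297/1.94 = 0.669.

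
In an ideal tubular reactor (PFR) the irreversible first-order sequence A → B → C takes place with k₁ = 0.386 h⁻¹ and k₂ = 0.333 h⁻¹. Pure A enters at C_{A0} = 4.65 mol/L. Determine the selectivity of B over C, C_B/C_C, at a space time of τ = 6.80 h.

For first-order series with pure A initially, C_B(τ) = k₁C_{A0}/(k₂−k₁)·(e^(−k₁τ) − e^(−k₂τ)).
e^(−k₁τ) = e^(−0.386×6.80) = e^(−2.625) = 0.07245; e^(−k₂τ) = e^(−2.264) = 0.1039.
C_B = 0.386×4.65/(0.333−0.386) × (0.07245−0.1039) = (-33.87)×(-0.03144) = 1.065 mol/L.
C_A = C_{A0}e^(−k₁τ) = 0.3369 mol/L, so C_C = C_{A0}−C_A−C_B = 3.248 mol/L; C_B/C_C = 0.328.

0.328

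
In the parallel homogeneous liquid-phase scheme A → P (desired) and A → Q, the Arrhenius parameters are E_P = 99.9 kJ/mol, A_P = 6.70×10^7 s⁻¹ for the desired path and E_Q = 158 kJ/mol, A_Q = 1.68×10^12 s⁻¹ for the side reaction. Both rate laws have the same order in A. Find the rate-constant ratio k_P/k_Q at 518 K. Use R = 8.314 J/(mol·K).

28.8

Since both paths have the same order in A, the concentration cancels and S_{P/Q} = k_P/k_Q = (A_P/A_Q)·exp[(E_Q−E_P)/(RT)].
(E_Q−E_P)/(RT) = (158−99.9)×10³/(8.314×518) = 58100/4307 = 13.49.
k_P/k_Q = (6.70×10^7/1.68×10^12)·exp(13.49) = 3.988×10^-5 × 7.227×10^5 = 28.8.
Since E_P < E_Q, lowering the temperature improves selectivity toward P.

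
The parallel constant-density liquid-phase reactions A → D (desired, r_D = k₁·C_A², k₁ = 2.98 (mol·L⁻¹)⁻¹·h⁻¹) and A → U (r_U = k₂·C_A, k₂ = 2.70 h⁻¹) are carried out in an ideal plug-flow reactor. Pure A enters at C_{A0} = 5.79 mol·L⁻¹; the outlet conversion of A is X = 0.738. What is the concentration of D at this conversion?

3.35 mol·L⁻¹

C_A = C_{A0}(1−X) = 1.517 mol·L⁻¹.
Along a PFR/batch, dC_U/dC_A = −r_U/(r_D+r_U) = −k₂/(k₂+k₁·C_A).
Integrating from C_{A0} to C_A: C_U = (2.70/2.98)·ln[(2.70+2.98·5.79)/(2.70+2.98·1.52)] = 0.9060·ln(19.95/7.221) = 0.9210 mol·L⁻¹.
Then C_D = (C_{A0}−C_A) − C_U = 4.273 − 0.9210 = 3.352 mol·L⁻¹.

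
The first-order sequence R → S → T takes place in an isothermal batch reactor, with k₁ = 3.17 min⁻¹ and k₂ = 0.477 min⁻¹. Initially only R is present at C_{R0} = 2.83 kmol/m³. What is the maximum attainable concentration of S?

Evaluating C_S at t_opt = ln(k₂/k₁)/(k₂−k₁) gives C_{S,max}/C_{R0} = (k₁/k₂)^[k₂/(k₂−k₁)].
= (3.17/0.477)^(0.477/(0.477−3.17)) = (6.646)^(-0.1771) = 0.7150.
C_{S,max} = 0.7150×2.83 = 2.02 kmol/m³.

2.02 kmol/m³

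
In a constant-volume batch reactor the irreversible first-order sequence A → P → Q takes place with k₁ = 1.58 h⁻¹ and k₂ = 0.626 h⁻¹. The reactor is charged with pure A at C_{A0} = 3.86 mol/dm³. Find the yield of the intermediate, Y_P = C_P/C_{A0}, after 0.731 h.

0.526

The intermediate concentration in a first-order A→B→C sequence is C_P = k₁C_{A0}(e^(−k₁t) − e^(−k₂t))/(k₂−k₁).
e^(−k₁t) = e^(−1.58×0.731) = e^(−1.155) = 0.3151; e^(−k₂t) = e^(−0.4576) = 0.6328.
C_P = 1.58×3.86/(0.626−1.58) × (0.3151−0.6328) = (-6.393)×(-0.3177) = 2.031 mol/dm³.
Y_P = C_P/C_{A0} = 2.031/3.86 = 0.526.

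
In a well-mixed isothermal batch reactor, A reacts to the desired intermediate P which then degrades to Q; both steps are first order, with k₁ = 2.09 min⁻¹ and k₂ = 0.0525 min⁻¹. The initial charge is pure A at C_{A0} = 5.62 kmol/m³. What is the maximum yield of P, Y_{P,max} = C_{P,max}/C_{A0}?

For a first-order series the maximum intermediate yield is C_{P,max}/C_{A0} = (k₁/k₂)^[k₂/(k₂−k₁)].
= (2.09/0.0525)^(0.0525/(0.0525−2.09)) = (39.81)^(-0.02577) = 0.9094.

0.909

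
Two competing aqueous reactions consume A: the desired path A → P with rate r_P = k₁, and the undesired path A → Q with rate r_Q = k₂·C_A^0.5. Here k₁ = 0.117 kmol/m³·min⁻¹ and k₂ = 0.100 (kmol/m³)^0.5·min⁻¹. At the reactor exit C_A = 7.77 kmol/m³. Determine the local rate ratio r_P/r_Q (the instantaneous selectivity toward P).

S_{P/Q} = r_P/r_Q = (k₁)/(k₂·C_A^0.5) = (k₁/k₂)·C_A^-0.5.
= (0.117) / (0.100×7.770^0.5) = 0.1170/0.2787 = 0.420.
The undesired path is higher order in A, so low C_A (CSTR or dilute feed) favours P.

0.420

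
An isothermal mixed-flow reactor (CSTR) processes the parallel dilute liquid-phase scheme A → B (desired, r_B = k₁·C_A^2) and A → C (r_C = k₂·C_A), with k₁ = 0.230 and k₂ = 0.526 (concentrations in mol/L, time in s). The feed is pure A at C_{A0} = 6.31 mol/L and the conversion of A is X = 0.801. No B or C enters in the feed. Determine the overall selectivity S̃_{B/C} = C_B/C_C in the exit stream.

0.549

Exit C_A = C_{A0}(1−X) = 6.31×0.199 = 1.256 mol/L.
A CSTR operates uniformly at the exit composition, giving r_B = 0.3627 and r_C = 0.6605 (each k·C_A^n at C_A = 1.256).
Overall selectivity = C_B/C_C = r_Bτ/(r_Cτ) = r_B/r_C = 0.549.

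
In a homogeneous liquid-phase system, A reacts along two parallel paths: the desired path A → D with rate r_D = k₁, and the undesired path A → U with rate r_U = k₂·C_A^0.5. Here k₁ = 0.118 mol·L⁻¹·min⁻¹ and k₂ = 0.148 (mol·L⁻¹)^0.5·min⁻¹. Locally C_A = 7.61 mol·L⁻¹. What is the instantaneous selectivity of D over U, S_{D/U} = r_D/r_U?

S_{D/U} = r_D/r_U = (k₁)/(k₂·C_A^0.5) = (k₁/k₂)·C_A^-0.5.
= (0.118) / (0.148×7.610^0.5) = 0.1180/0.4083 = 0.289.

0.289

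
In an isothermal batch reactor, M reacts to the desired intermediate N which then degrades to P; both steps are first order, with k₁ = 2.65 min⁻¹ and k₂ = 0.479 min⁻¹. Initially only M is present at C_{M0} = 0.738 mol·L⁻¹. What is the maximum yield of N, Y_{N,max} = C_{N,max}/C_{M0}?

For a first-order series the maximum intermediate yield is C_{N,max}/C_{M0} = (k₁/k₂)^[k₂/(k₂−k₁)].
= (2.65/0.479)^(0.479/(0.479−2.65)) = (5.532)^(-0.2206) = 0.6856.

0.686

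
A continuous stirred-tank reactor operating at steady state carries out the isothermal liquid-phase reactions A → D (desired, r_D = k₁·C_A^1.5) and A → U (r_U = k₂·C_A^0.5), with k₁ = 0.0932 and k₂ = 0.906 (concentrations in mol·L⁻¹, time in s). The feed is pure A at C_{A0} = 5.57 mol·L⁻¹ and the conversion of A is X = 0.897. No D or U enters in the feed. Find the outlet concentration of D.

0.278 mol·L⁻¹

Exit C_A = C_{A0}(1−X) = 5.57×0.103 = 0.5737 mol·L⁻¹.
A CSTR operates uniformly at the exit composition, giving r_D = 0.04050 and r_U = 0.6862 (each k·C_A^n at C_A = 0.5737).
Fraction of consumed A going to D: r_D/(r_D+r_U) = 0.05573.
C_D = 0.05573·C_{A0}·X = 0.05573×5.57×0.897 = 0.278 mol·L⁻¹.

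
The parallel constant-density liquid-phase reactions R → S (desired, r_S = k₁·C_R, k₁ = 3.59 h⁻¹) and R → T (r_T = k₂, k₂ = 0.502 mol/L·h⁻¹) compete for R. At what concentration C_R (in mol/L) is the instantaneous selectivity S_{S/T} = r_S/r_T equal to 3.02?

0.422 mol/L

S_{S/T} = (k₁/k₂)·C_R ⇒ C_R = S·k₂/k₁.
= 3.02×0.502/3.59 = 0.422 mol/L.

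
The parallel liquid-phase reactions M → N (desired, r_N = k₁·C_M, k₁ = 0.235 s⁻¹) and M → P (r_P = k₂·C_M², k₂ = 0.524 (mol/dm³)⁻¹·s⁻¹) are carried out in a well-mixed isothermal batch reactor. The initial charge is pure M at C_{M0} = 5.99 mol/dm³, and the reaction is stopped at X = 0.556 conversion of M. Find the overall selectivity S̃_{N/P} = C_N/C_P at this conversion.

C_M = C_{M0}(1−X) = 2.660 mol/dm³.
Along a PFR/batch, dC_N/dC_M = −r_N/(r_N+r_P) = −k₁/(k₁+k₂·C_M).
Integrating from C_{M0} to C_M: C_N = (0.235/0.524)·ln[(0.235+0.524·5.99)/(0.235+0.524·2.66)] = 0.4485·ln(3.374/1.629) = 0.3266 mol/dm³.
C_P = (C_{M0}−C_M)−C_N = 3.004 mol/dm³; S̃_{N/P} = 0.3266/3.004 = 0.109.

0.109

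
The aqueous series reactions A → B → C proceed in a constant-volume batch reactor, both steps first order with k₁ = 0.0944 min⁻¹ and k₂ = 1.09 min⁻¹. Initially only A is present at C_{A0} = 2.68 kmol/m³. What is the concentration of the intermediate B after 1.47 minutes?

0.170 kmol/m³

For first-order series with pure A initially, C_B(t) = k₁C_{A0}/(k₂−k₁)·(e^(−k₁t) − e^(−k₂t)).
e^(−k₁t) = e^(−0.0944×1.47) = e^(−0.1388) = 0.8704; e^(−k₂t) = e^(−1.602) = 0.2014.
C_B = 0.0944×2.68/(1.09−0.0944) × (0.8704−0.2014) = 0.2541×0.6690 = 0.1700 kmol/m³.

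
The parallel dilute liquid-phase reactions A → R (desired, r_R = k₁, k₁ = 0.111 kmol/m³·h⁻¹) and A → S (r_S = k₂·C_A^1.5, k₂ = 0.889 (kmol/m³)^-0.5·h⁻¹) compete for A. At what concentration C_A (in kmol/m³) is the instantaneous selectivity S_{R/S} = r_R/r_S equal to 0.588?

0.356 kmol/m³

S_{R/S} = (k₁/k₂)·C_A^-1.5 ⇒ C_A = (S·k₂/k₁)^(1/(-1.5)).
= (0.588×0.889/0.111)^(-0.6667) = (4.709)^(-0.6667) = 0.356 kmol/m³.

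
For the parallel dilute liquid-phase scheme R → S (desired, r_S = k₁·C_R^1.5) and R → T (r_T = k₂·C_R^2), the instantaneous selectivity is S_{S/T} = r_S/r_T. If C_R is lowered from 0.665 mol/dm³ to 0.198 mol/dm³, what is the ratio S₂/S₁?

S_{S/T} = (k₁/k₂)·C_R^-0.5, so S₂/S₁ = (C_{R,2}/C_{R,1})^-0.5.
= (0.198/0.665)^(-0.5) = (0.2977)^(-0.5) = 1.83.

1.83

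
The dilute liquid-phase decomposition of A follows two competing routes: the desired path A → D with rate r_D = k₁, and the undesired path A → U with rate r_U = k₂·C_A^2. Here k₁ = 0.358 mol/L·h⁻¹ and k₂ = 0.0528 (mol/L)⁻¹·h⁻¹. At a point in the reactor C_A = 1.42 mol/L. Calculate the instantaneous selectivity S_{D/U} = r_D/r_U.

S_{D/U} = r_D/r_U = (k₁)/(k₂·C_A^2) = (k₁/k₂)·C_A^-2.
= (0.358) / (0.0528×1.420^2) = 0.3580/0.1065 = 3.36.

3.36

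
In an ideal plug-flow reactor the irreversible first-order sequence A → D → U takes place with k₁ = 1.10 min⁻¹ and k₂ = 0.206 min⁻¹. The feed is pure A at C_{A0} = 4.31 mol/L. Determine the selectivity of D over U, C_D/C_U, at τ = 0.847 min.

9.57

For first-order series with pure A initially, C_D(τ) = k₁C_{A0}/(k₂−k₁)·(e^(−k₁τ) − e^(−k₂τ)).
e^(−k₁τ) = e^(−1.10×0.847) = e^(−0.9317) = 0.3939; e^(−k₂τ) = e^(−0.1745) = 0.8399.
C_D = 1.10×4.31/(0.206−1.10) × (0.3939−0.8399) = (-5.303)×(-0.4460) = 2.365 mol/L.
C_A = C_{A0}e^(−k₁τ) = 1.698 mol/L, so C_U = C_{A0}−C_A−C_D = 0.2471 mol/L; C_D/C_U = 9.57.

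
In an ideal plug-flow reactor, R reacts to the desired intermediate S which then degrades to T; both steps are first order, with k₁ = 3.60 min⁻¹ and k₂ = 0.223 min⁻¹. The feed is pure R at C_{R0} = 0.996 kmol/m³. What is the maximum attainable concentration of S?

For a first-order series the maximum intermediate yield is C_{S,max}/C_{R0} = (k₁/k₂)^[k₂/(k₂−k₁)].
= (3.60/0.223)^(0.223/(0.223−3.60)) = (16.14)^(-0.06603) = 0.8322.
C_{S,max} = 0.8322×0.996 = 0.829 kmol/m³.

0.829 kmol/m³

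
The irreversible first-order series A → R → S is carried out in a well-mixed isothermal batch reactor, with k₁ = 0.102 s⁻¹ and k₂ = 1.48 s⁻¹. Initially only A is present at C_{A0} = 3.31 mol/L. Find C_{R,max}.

0.187 mol/L

For a first-order series the maximum intermediate yield is C_{R,max}/C_{A0} = (k₁/k₂)^[k₂/(k₂−k₁)].
= (0.102/1.48)^(1.48/(1.48−0.102)) = (0.06892)^(1.074) = 0.05654.
C_{R,max} = 0.05654×3.31 = 0.187 mol/L.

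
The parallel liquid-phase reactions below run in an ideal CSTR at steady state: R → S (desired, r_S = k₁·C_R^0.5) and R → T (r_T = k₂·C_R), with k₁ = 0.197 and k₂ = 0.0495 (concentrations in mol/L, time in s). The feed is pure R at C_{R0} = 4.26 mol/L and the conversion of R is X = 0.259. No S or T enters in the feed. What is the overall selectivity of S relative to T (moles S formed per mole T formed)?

Exit C_R = C_{R0}(1−X) = 4.26×0.741 = 3.157 mol/L.
A CSTR operates uniformly at the exit composition, giving r_S = 0.3500 and r_T = 0.1563 (each k·C_R^n at C_R = 3.157).
Overall selectivity = C_S/C_T = r_Sτ/(r_Tτ) = r_S/r_T = 2.24.

2.24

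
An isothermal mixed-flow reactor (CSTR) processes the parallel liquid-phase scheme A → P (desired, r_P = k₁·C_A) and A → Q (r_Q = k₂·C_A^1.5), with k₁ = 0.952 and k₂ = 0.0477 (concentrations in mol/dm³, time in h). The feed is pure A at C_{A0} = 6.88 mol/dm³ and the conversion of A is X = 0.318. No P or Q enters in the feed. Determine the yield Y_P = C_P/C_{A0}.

0.287

Exit C_A = C_{A0}(1−X) = 6.88×0.682 = 4.692 mol/dm³.
Rates in a CSTR are evaluated at the outlet concentration: r_P = 0.952×4.692 = 4.467, r_Q = 0.0477×4.692^1.5 = 0.4848.
Fraction of consumed A going to P: r_P/(r_P+r_Q) = 0.9021.
C_P = 0.9021·C_{A0}·X = 0.9021×6.88×0.318 = 1.97 mol/dm³; Y_P = C_P/C_{A0} = 0.287.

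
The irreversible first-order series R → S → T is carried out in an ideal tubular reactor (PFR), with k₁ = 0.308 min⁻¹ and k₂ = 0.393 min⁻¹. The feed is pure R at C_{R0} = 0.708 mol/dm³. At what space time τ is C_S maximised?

2.87 min

For first-order series the maximum of C_S occurs at τ_opt = ln(k₂/k₁)/(k₂−k₁).
= ln(0.393/0.308)/(0.393−0.308) = ln(1.276)/0.08500 = 0.2437/0.08500 = 2.87 min.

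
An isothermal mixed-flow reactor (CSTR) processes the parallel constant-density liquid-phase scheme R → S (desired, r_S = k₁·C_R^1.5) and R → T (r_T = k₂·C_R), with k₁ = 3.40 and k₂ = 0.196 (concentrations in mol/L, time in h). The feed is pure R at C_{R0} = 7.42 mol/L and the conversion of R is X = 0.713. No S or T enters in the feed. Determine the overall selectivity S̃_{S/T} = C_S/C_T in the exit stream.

25.3

Exit C_R = C_{R0}(1−X) = 7.42×0.287 = 2.130 mol/L.
A CSTR operates uniformly at the exit composition, giving r_S = 10.57 and r_T = 0.4174 (each k·C_R^n at C_R = 2.130).
Overall selectivity = C_S/C_T = r_Sτ/(r_Tτ) = r_S/r_T = 25.3.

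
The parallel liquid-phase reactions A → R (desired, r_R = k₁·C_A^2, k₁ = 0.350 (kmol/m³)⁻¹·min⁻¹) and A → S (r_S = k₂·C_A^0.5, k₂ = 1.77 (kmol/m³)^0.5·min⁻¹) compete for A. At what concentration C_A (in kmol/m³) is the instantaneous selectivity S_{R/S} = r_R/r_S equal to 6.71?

10.5 kmol/m³

S_{R/S} = (k₁/k₂)·C_A^1.5 ⇒ C_A = (S·k₂/k₁)^(1/1.5).
= (6.71×1.77/0.350)^(0.6667) = (33.93)^(0.6667) = 10.5 kmol/m³.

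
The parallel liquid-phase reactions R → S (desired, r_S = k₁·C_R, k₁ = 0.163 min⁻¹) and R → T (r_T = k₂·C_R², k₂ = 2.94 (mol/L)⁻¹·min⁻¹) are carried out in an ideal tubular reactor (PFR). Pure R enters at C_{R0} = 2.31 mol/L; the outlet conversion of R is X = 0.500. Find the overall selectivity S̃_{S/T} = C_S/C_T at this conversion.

0.0332

C_R = C_{R0}(1−X) = 1.155 mol/L.
Along a PFR/batch, dC_S/dC_R = −r_S/(r_S+r_T) = −k₁/(k₁+k₂·C_R).
Integrating from C_{R0} to C_R: C_S = (0.163/2.94)·ln[(0.163+2.94·2.31)/(0.163+2.94·1.16)] = 0.05544·ln(6.954/3.559) = 0.03715 mol/L.
C_T = (C_{R0}−C_R)−C_S = 1.118 mol/L; S̃_{S/T} = 0.03715/1.118 = 0.0332.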